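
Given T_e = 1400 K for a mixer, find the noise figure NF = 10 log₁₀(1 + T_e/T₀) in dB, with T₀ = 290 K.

7.65 dB

F = 1 + T_e/T₀ = 1 + 1400/290 = 5.82759
NF = 10 log₁₀(5.82759) = 7.65 dB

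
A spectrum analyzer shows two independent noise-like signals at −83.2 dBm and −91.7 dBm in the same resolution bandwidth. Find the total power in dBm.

Convert to linear, add, convert back:
P₁ = 4.79×10⁻¹² W, P₂ = 6.76×10⁻¹³ W
P_tot = 5.46×10⁻¹² W → 10 log₁₀(P_tot / 10⁻³) = −82.6 dBm

−82.6 dBm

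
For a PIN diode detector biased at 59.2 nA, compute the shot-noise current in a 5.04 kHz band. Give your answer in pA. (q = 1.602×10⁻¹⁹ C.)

I_n = √(2qI·B)
2qI·B = 2 × 1.602×10⁻¹⁹ × 5.92×10⁻⁸ × 5.04×10³ = 9.56×10⁻²³ A²
I_n = √(9.56×10⁻²³) = 9.78×10⁻¹² A = 9.78 pA

9.78 pA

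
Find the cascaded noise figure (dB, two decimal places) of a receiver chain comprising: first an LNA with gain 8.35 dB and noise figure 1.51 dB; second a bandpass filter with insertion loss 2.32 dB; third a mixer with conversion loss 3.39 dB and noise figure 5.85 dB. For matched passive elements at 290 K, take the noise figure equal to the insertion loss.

3.48 dB

Convert to linear (a loss of L dB is a gain of −L dB): F_i = 10^(NF_i/10), G_i = 10^(G_i,dB/10)
  Stage 1: F_1 = 10^(1.51/10) = 1.416, G_1 = 10^(8.35/10) = 6.839
  Stage 2: F_2 = 10^(2.32/10) = 1.706, G_2 = 10^(−2.32/10) = 0.5861
  Stage 3: F_3 = 10^(5.85/10) = 3.846, G_3 = 10^(−3.39/10) = 0.4581
Friis cascade:
  F = 1.416 + (1.706 − 1)/6.839 + (3.846 − 1)/4.009 = 2.229
NF = 10 log₁₀(2.229) = 3.48 dB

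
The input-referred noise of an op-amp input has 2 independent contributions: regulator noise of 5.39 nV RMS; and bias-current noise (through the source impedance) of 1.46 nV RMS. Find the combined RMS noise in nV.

Uncorrelated sources add in power (mean-square): V_tot = √(ΣV_i²)
V_tot = √[(5.39×10⁻⁹)² + (1.46×10⁻⁹)²] = 5.58×10⁻⁹ V = 5.58 nV

5.58 nV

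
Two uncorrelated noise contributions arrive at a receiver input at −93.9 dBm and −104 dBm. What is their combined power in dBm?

Convert to linear, add, convert back:
P₁ = 4.07×10⁻¹³ W, P₂ = 3.98×10⁻¹⁴ W
P_tot = 4.47×10⁻¹³ W → 10 log₁₀(P_tot / 10⁻³) = −93.5 dBm

−93.5 dBm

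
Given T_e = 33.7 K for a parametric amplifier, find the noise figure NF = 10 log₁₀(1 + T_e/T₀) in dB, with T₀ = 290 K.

0.477 dB

F = 1 + T_e/T₀ = 1 + 33.7/290 = 1.11621
NF = 10 log₁₀(1.11621) = 0.477 dB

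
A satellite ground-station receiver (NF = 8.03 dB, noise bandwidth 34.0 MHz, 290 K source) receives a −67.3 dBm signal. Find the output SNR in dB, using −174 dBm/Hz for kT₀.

23.4 dB

Noise floor: N = −174 + 10 log₁₀(B) + NF
10 log₁₀(3.40×10⁷) = 75.31 dB
N = −174 + 75.31 + 8.03 = −90.66 dBm
SNR = P_sig − N = −67.3 − (−90.66) = 23.36 dB → 23.4 dB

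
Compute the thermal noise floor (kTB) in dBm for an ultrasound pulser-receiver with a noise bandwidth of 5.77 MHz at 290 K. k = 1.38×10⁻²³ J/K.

−106.4 dBm

P_n = kTB = 1.38×10⁻²³ × 290 × 5.77×10⁶ = 2.31×10⁻¹⁴ W
In dBm: 10 log₁₀(2.31×10⁻¹⁴ / 10⁻³) = −106.4 dBm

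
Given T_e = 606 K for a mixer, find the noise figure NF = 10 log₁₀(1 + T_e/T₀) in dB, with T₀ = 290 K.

4.90 dB

F = 1 + T_e/T₀ = 1 + 606/290 = 3.08966
NF = 10 log₁₀(3.08966) = 4.90 dB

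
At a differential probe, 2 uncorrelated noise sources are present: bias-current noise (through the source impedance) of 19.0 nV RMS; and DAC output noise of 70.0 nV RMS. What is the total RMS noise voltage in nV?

Uncorrelated sources add in power (mean-square): V_tot = √(ΣV_i²)
V_tot = √[(1.90×10⁻⁸)² + (7.00×10⁻⁸)²] = 7.25×10⁻⁸ V = 72.5 nV

72.5 nV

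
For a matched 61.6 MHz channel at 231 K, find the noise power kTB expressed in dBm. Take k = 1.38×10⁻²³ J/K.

P_n = kTB = 1.38×10⁻²³ × 231 × 6.16×10⁷ = 1.96×10⁻¹³ W
In dBm: 10 log₁₀(1.96×10⁻¹³ / 10⁻³) = −97.1 dBm

−97.1 dBm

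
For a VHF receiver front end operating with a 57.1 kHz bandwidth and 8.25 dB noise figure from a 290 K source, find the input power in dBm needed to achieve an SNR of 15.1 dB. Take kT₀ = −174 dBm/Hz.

Sensitivity = −174 + 10 log₁₀(B) + NF + SNR_min
= −174 + 47.57 + 8.25 + 15.1
= −103.08 dBm → −103.1 dBm

−103.1 dBm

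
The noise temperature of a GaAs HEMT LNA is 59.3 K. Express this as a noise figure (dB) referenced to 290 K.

0.808 dB

F = 1 + T_e/T₀ = 1 + 59.3/290 = 1.20448
NF = 10 log₁₀(1.20448) = 0.808 dB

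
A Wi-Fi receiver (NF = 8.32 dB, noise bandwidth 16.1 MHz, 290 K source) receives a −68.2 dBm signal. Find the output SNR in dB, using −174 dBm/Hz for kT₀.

25.4 dB

Noise floor: N = −174 + 10 log₁₀(B) + NF
10 log₁₀(1.61×10⁷) = 72.07 dB
N = −174 + 72.07 + 8.32 = −93.61 dBm
SNR = P_sig − N = −68.2 − (−93.61) = 25.41 dB → 25.4 dB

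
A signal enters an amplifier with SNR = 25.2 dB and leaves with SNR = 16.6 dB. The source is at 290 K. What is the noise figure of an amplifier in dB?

NF (dB) = SNR_in(dB) − SNR_out(dB) when the source is at T₀
NF = 25.2 − 16.6 = 8.6 dB

8.6 dB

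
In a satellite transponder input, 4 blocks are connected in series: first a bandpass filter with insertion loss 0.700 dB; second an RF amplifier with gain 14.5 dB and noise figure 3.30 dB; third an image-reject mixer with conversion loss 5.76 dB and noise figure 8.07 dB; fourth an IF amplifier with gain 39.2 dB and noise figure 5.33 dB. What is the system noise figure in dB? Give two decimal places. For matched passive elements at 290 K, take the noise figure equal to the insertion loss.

Convert to linear (a loss of L dB is a gain of −L dB): F_i = 10^(NF_i/10), G_i = 10^(G_i,dB/10)
  Stage 1: F_1 = 10^(0.700/10) = 1.175, G_1 = 10^(−0.700/10) = 0.8511
  Stage 2: F_2 = 10^(3.30/10) = 2.138, G_2 = 10^(14.5/10) = 28.18
  Stage 3: F_3 = 10^(8.07/10) = 6.412, G_3 = 10^(−5.76/10) = 0.2655
  Stage 4: F_4 = 10^(5.33/10) = 3.412, G_4 = 10^(39.2/10) = 8318
Friis cascade:
  F = 1.175 + (2.138 − 1)/0.8511 + (6.412 − 1)/23.99 + (3.412 − 1)/6.368 = 3.116
NF = 10 log₁₀(3.116) = 4.94 dB

4.94 dB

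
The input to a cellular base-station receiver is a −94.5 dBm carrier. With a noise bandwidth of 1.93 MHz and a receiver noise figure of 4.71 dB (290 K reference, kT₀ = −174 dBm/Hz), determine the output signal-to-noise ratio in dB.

11.9 dB

Noise floor: N = −174 + 10 log₁₀(B) + NF
10 log₁₀(1.93×10⁶) = 62.86 dB
N = −174 + 62.86 + 4.71 = −106.43 dBm
SNR = P_sig − N = −94.5 − (−106.43) = 11.93 dB → 11.9 dB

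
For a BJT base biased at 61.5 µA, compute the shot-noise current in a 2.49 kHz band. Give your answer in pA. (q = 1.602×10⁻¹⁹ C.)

222 pA

I_n = √(2qI·B)
2qI·B = 2 × 1.602×10⁻¹⁹ × 6.15×10⁻⁵ × 2.49×10³ = 4.91×10⁻²⁰ A²
I_n = √(4.91×10⁻²⁰) = 2.22×10⁻¹⁰ A = 222 pA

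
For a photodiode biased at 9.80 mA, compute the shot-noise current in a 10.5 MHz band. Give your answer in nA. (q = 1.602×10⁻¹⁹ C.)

I_n = √(2qI·B)
2qI·B = 2 × 1.602×10⁻¹⁹ × 9.80×10⁻³ × 1.05×10⁷ = 3.30×10⁻¹⁴ A²
I_n = √(3.30×10⁻¹⁴) = 1.82×10⁻⁷ A = 182 nA

182 nA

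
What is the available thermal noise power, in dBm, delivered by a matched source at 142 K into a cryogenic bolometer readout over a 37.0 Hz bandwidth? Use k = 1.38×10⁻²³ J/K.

−161.4 dBm

P_n = kTB = 1.38×10⁻²³ × 142 × 3.70×10¹ = 7.25×10⁻²⁰ W
In dBm: 10 log₁₀(7.25×10⁻²⁰ / 10⁻³) = −161.4 dBm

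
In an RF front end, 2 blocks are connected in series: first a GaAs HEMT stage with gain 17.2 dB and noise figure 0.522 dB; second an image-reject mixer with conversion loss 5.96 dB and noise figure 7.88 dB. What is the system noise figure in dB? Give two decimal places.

Convert to linear (a loss of L dB is a gain of −L dB): F_i = 10^(NF_i/10), G_i = 10^(G_i,dB/10)
  Stage 1: F_1 = 10^(0.522/10) = 1.128, G_1 = 10^(17.2/10) = 52.48
  Stage 2: F_2 = 10^(7.88/10) = 6.138, G_2 = 10^(−5.96/10) = 0.2535
Friis cascade:
  F = 1.128 + (6.138 − 1)/52.48 = 1.226
NF = 10 log₁₀(1.226) = 0.88 dB

0.88 dB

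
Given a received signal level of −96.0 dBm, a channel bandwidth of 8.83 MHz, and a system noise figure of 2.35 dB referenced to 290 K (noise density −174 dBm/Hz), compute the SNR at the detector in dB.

6.2 dB

Noise floor: N = −174 + 10 log₁₀(B) + NF
10 log₁₀(8.83×10⁶) = 69.46 dB
N = −174 + 69.46 + 2.35 = −102.19 dBm
SNR = P_sig − N = −96.0 − (−102.19) = 6.19 dB → 6.2 dB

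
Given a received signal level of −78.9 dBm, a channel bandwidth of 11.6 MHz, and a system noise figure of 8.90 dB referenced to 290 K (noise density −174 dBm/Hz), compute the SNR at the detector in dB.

Noise floor: N = −174 + 10 log₁₀(B) + NF
10 log₁₀(1.16×10⁷) = 70.64 dB
N = −174 + 70.64 + 8.90 = −94.46 dBm
SNR = P_sig − N = −78.9 − (−94.46) = 15.56 dB → 15.6 dB

15.6 dB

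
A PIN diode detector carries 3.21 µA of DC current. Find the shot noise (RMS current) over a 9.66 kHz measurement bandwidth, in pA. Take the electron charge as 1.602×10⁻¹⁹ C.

99.7 pA

I_n = √(2qI·B)
2qI·B = 2 × 1.602×10⁻¹⁹ × 3.21×10⁻⁶ × 9.66×10³ = 9.94×10⁻²¹ A²
I_n = √(9.94×10⁻²¹) = 9.97×10⁻¹¹ A = 99.7 pA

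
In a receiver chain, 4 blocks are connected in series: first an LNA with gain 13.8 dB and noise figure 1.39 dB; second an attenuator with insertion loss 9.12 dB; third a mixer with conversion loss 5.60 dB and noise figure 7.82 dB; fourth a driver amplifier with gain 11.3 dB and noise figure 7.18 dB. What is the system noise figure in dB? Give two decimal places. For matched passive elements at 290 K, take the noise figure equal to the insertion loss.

9.35 dB

Convert to linear (a loss of L dB is a gain of −L dB): F_i = 10^(NF_i/10), G_i = 10^(G_i,dB/10)
  Stage 1: F_1 = 10^(1.39/10) = 1.377, G_1 = 10^(13.8/10) = 23.99
  Stage 2: F_2 = 10^(9.12/10) = 8.166, G_2 = 10^(−9.12/10) = 0.1225
  Stage 3: F_3 = 10^(7.82/10) = 6.053, G_3 = 10^(−5.60/10) = 0.2754
  Stage 4: F_4 = 10^(7.18/10) = 5.224, G_4 = 10^(11.3/10) = 13.49
Friis cascade:
  F = 1.377 + (8.166 − 1)/23.99 + (6.053 − 1)/2.938 + (5.224 − 1)/0.8091 = 8.617
NF = 10 log₁₀(8.617) = 9.35 dB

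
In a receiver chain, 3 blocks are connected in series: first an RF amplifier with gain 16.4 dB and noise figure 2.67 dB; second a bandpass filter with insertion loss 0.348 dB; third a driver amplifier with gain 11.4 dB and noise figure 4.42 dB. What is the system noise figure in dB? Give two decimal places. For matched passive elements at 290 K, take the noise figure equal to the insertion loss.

2.78 dB

Convert to linear (a loss of L dB is a gain of −L dB): F_i = 10^(NF_i/10), G_i = 10^(G_i,dB/10)
  Stage 1: F_1 = 10^(2.67/10) = 1.849, G_1 = 10^(16.4/10) = 43.65
  Stage 2: F_2 = 10^(0.348/10) = 1.083, G_2 = 10^(−0.348/10) = 0.9230
  Stage 3: F_3 = 10^(4.42/10) = 2.767, G_3 = 10^(11.4/10) = 13.80
Friis cascade:
  F = 1.849 + (1.083 − 1)/43.65 + (2.767 − 1)/40.29 = 1.895
NF = 10 log₁₀(1.895) = 2.78 dB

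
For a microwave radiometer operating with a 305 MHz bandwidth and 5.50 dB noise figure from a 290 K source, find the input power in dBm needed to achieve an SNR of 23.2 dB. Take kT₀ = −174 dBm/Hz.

Sensitivity = −174 + 10 log₁₀(B) + NF + SNR_min
= −174 + 84.84 + 5.50 + 23.2
= −60.46 dBm → −60.5 dBm

−60.5 dBm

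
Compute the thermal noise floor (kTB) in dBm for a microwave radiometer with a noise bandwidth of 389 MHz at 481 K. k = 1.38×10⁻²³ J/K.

−85.9 dBm

P_n = kTB = 1.38×10⁻²³ × 481 × 3.89×10⁸ = 2.58×10⁻¹² W
In dBm: 10 log₁₀(2.58×10⁻¹² / 10⁻³) = −85.9 dBm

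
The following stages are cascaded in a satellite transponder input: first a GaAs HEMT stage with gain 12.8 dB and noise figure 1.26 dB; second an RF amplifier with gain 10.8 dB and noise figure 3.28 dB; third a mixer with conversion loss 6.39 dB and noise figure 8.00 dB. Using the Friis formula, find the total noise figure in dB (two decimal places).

Convert to linear (a loss of L dB is a gain of −L dB): F_i = 10^(NF_i/10), G_i = 10^(G_i,dB/10)
  Stage 1: F_1 = 10^(1.26/10) = 1.337, G_1 = 10^(12.8/10) = 19.05
  Stage 2: F_2 = 10^(3.28/10) = 2.128, G_2 = 10^(10.8/10) = 12.02
  Stage 3: F_3 = 10^(8.00/10) = 6.310, G_3 = 10^(−6.39/10) = 0.2296
Friis cascade:
  F = 1.337 + (2.128 − 1)/19.05 + (6.310 − 1)/229.1 = 1.419
NF = 10 log₁₀(1.419) = 1.52 dB

1.52 dB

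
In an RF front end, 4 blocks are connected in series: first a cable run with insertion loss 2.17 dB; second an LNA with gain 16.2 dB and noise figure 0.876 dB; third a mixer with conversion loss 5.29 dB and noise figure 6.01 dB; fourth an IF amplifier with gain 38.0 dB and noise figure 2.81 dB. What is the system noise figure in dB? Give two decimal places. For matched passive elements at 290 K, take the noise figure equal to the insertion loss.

Convert to linear (a loss of L dB is a gain of −L dB): F_i = 10^(NF_i/10), G_i = 10^(G_i,dB/10)
  Stage 1: F_1 = 10^(2.17/10) = 1.648, G_1 = 10^(−2.17/10) = 0.6067
  Stage 2: F_2 = 10^(0.876/10) = 1.223, G_2 = 10^(16.2/10) = 41.69
  Stage 3: F_3 = 10^(6.01/10) = 3.990, G_3 = 10^(−5.29/10) = 0.2958
  Stage 4: F_4 = 10^(2.81/10) = 1.910, G_4 = 10^(38.0/10) = 6310
Friis cascade:
  F = 1.648 + (1.223 − 1)/0.6067 + (3.990 − 1)/25.29 + (1.910 − 1)/7.482 = 2.256
NF = 10 log₁₀(2.256) = 3.53 dB

3.53 dB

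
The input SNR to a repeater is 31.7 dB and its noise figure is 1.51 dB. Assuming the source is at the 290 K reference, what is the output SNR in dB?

30.19 dB

By definition F = SNR_in/SNR_out, so in dB: SNR_out = SNR_in − NF
SNR_out = 31.7 − 1.51 = 30.19 dB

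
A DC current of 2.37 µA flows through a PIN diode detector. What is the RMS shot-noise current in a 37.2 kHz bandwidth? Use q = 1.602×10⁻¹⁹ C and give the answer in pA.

168 pA

I_n = √(2qI·B)
2qI·B = 2 × 1.602×10⁻¹⁹ × 2.37×10⁻⁶ × 3.72×10⁴ = 2.82×10⁻²⁰ A²
I_n = √(2.82×10⁻²⁰) = 1.68×10⁻¹⁰ A = 168 pA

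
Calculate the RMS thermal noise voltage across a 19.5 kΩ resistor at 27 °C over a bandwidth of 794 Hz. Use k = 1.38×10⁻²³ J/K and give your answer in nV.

506 nV

T = 27 °C + 273.15 = 300.15 K
V_n = √(4kTRB)
4kTRB = 4 × 1.38×10⁻²³ × 300.15 × 1.95×10⁴ × 7.94×10² = 2.57×10⁻¹³ V²
V_n = √(2.57×10⁻¹³) = 5.06×10⁻⁷ V = 506 nV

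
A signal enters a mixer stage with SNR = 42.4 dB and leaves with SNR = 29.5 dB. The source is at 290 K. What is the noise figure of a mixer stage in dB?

NF (dB) = SNR_in(dB) − SNR_out(dB) when the source is at T₀
NF = 42.4 − 29.5 = 12.9 dB

12.9 dB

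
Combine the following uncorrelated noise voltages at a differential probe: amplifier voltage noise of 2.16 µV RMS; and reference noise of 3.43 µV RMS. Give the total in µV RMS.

4.05 µV

Uncorrelated sources add in power (mean-square): V_tot = √(ΣV_i²)
V_tot = √[(2.16×10⁻⁶)² + (3.43×10⁻⁶)²] = 4.05×10⁻⁶ V = 4.05 µV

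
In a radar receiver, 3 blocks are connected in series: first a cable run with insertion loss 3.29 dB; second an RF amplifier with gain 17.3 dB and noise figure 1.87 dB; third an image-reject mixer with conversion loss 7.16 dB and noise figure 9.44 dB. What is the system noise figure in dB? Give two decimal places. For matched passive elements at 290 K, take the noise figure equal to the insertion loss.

5.55 dB

Convert to linear (a loss of L dB is a gain of −L dB): F_i = 10^(NF_i/10), G_i = 10^(G_i,dB/10)
  Stage 1: F_1 = 10^(3.29/10) = 2.133, G_1 = 10^(−3.29/10) = 0.4688
  Stage 2: F_2 = 10^(1.87/10) = 1.538, G_2 = 10^(17.3/10) = 53.70
  Stage 3: F_3 = 10^(9.44/10) = 8.790, G_3 = 10^(−7.16/10) = 0.1923
Friis cascade:
  F = 2.133 + (1.538 − 1)/0.4688 + (8.790 − 1)/25.18 = 3.590
NF = 10 log₁₀(3.590) = 5.55 dB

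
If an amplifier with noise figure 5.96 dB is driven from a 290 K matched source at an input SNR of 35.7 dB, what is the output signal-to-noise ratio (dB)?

By definition F = SNR_in/SNR_out, so in dB: SNR_out = SNR_in − NF
SNR_out = 35.7 − 5.96 = 29.74 dB

29.74 dB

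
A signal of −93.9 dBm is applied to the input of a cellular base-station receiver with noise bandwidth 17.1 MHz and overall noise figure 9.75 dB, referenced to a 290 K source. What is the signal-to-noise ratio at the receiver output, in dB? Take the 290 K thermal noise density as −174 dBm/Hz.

Noise floor: N = −174 + 10 log₁₀(B) + NF
10 log₁₀(1.71×10⁷) = 72.33 dB
N = −174 + 72.33 + 9.75 = −91.92 dBm
SNR = P_sig − N = −93.9 − (−91.92) = −1.98 dB → −2.0 dB

−2.0 dB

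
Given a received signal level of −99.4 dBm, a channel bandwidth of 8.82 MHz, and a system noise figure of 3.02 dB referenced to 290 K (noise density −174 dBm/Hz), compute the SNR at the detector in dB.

Noise floor: N = −174 + 10 log₁₀(B) + NF
10 log₁₀(8.82×10⁶) = 69.45 dB
N = −174 + 69.45 + 3.02 = −101.53 dBm
SNR = P_sig − N = −99.4 − (−101.53) = 2.13 dB → 2.1 dB

2.1 dB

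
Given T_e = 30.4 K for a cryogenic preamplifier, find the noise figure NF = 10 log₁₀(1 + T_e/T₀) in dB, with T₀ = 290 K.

F = 1 + T_e/T₀ = 1 + 30.4/290 = 1.10483
NF = 10 log₁₀(1.10483) = 0.433 dB

0.433 dB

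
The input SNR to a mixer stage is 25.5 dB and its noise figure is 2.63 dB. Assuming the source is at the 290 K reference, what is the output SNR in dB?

22.87 dB

By definition F = SNR_in/SNR_out, so in dB: SNR_out = SNR_in − NF
SNR_out = 25.5 − 2.63 = 22.87 dB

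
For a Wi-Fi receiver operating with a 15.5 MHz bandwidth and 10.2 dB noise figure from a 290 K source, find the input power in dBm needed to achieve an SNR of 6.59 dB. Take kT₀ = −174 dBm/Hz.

Sensitivity = −174 + 10 log₁₀(B) + NF + SNR_min
= −174 + 71.9 + 10.2 + 6.59
= −85.31 dBm → −85.3 dBm

−85.3 dBm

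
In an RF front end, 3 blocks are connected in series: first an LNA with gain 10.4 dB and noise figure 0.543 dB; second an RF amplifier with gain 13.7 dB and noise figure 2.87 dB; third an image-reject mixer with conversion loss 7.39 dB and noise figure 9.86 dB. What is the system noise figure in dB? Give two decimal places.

0.98 dB

Convert to linear (a loss of L dB is a gain of −L dB): F_i = 10^(NF_i/10), G_i = 10^(G_i,dB/10)
  Stage 1: F_1 = 10^(0.543/10) = 1.133, G_1 = 10^(10.4/10) = 10.96
  Stage 2: F_2 = 10^(2.87/10) = 1.936, G_2 = 10^(13.7/10) = 23.44
  Stage 3: F_3 = 10^(9.86/10) = 9.683, G_3 = 10^(−7.39/10) = 0.1824
Friis cascade:
  F = 1.133 + (1.936 − 1)/10.96 + (9.683 − 1)/257.0 = 1.252
NF = 10 log₁₀(1.252) = 0.98 dB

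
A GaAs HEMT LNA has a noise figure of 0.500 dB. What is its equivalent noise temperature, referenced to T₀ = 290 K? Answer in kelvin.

F = 10^(0.500/10) = 1.12202
T_e = (F − 1)·T₀ = (1.12202 − 1) × 290 = 35.4 K

35.4 K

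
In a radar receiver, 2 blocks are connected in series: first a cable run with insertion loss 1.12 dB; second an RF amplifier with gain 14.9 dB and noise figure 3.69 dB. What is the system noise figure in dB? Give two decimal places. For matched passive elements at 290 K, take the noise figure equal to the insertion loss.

4.81 dB

Convert to linear (a loss of L dB is a gain of −L dB): F_i = 10^(NF_i/10), G_i = 10^(G_i,dB/10)
  Stage 1: F_1 = 10^(1.12/10) = 1.294, G_1 = 10^(−1.12/10) = 0.7727
  Stage 2: F_2 = 10^(3.69/10) = 2.339, G_2 = 10^(14.9/10) = 30.90
Friis cascade:
  F = 1.294 + (2.339 − 1)/0.7727 = 3.027
NF = 10 log₁₀(3.027) = 4.81 dB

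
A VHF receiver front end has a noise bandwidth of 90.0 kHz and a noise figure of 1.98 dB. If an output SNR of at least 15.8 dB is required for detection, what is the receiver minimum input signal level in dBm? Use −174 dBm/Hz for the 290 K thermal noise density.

−106.7 dBm

Sensitivity = −174 + 10 log₁₀(B) + NF + SNR_min
= −174 + 49.54 + 1.98 + 15.8
= −106.68 dBm → −106.7 dBm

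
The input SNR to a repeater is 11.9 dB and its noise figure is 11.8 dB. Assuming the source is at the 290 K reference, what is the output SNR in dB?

By definition F = SNR_in/SNR_out, so in dB: SNR_out = SNR_in − NF
SNR_out = 11.9 − 11.8 = 0.1 dB

0.1 dB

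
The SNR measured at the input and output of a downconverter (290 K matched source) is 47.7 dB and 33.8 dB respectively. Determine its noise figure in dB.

NF (dB) = SNR_in(dB) − SNR_out(dB) when the source is at T₀
NF = 47.7 − 33.8 = 13.9 dB

13.9 dB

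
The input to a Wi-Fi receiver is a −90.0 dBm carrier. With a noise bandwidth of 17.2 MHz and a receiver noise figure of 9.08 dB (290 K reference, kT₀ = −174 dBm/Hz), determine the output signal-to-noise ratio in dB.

Noise floor: N = −174 + 10 log₁₀(B) + NF
10 log₁₀(1.72×10⁷) = 72.36 dB
N = −174 + 72.36 + 9.08 = −92.56 dBm
SNR = P_sig − N = −90.0 − (−92.56) = 2.56 dB → 2.6 dB

2.6 dB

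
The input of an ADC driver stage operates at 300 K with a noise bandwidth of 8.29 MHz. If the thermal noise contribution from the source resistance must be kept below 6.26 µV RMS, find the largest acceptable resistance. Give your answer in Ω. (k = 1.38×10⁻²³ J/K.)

Johnson–Nyquist: V_n = √(4kTRB) ⇒ R = V_n² / (4kTB)
4kTB = 4 × 1.38×10⁻²³ × 300 × 8.29×10⁶ = 1.37×10⁻¹³
R = (6.26×10⁻⁶)² / 1.37×10⁻¹³ = 2.85×10² Ω = 285 Ω

285 Ω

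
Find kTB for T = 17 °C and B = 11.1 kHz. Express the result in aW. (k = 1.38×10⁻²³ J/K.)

44.4 aW

T = 17 °C + 273.15 = 290.15 K
P_n = kTB = 1.38×10⁻²³ × 290.15 × 1.11×10⁴ = 4.44×10⁻¹⁷ W = 44.4 aW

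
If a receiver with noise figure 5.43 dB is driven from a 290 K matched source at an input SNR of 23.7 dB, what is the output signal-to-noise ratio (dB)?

18.27 dB

By definition F = SNR_in/SNR_out, so in dB: SNR_out = SNR_in − NF
SNR_out = 23.7 − 5.43 = 18.27 dB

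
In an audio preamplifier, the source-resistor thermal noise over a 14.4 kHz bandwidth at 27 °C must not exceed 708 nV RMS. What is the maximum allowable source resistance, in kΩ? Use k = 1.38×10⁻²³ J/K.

T = 27 °C + 273.15 = 300.15 K
Johnson–Nyquist: V_n = √(4kTRB) ⇒ R = V_n² / (4kTB)
4kTB = 4 × 1.38×10⁻²³ × 300.15 × 1.44×10⁴ = 2.39×10⁻¹⁶
R = (7.08×10⁻⁷)² / 2.39×10⁻¹⁶ = 2.10×10³ Ω = 2.10 kΩ

2.10 kΩ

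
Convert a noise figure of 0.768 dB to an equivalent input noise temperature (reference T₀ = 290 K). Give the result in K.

F = 10^(0.768/10) = 1.19344
T_e = (F − 1)·T₀ = (1.19344 − 1) × 290 = 56.1 K

56.1 K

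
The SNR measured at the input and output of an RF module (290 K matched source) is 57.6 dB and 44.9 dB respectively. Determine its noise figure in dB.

NF (dB) = SNR_in(dB) − SNR_out(dB) when the source is at T₀
NF = 57.6 − 44.9 = 12.7 dB

12.7 dB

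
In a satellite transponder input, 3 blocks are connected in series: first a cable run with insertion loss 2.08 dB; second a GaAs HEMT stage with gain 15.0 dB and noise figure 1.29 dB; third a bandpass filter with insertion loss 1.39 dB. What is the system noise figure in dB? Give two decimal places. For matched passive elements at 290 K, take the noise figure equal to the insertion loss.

3.41 dB

Convert to linear (a loss of L dB is a gain of −L dB): F_i = 10^(NF_i/10), G_i = 10^(G_i,dB/10)
  Stage 1: F_1 = 10^(2.08/10) = 1.614, G_1 = 10^(−2.08/10) = 0.6194
  Stage 2: F_2 = 10^(1.29/10) = 1.346, G_2 = 10^(15.0/10) = 31.62
  Stage 3: F_3 = 10^(1.39/10) = 1.377, G_3 = 10^(−1.39/10) = 0.7261
Friis cascade:
  F = 1.614 + (1.346 − 1)/0.6194 + (1.377 − 1)/19.59 = 2.192
NF = 10 log₁₀(2.192) = 3.41 dB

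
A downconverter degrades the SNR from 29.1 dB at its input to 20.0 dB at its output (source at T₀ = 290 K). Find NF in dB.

9.1 dB

NF (dB) = SNR_in(dB) − SNR_out(dB) when the source is at T₀
NF = 29.1 − 20.0 = 9.1 dB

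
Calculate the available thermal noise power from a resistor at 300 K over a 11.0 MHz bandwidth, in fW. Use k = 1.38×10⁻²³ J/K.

P_n = kTB = 1.38×10⁻²³ × 300 × 1.10×10⁷ = 4.55×10⁻¹⁴ W = 45.5 fW

45.5 fW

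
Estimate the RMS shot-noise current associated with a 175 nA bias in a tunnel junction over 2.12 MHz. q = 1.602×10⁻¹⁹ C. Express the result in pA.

I_n = √(2qI·B)
2qI·B = 2 × 1.602×10⁻¹⁹ × 1.75×10⁻⁷ × 2.12×10⁶ = 1.19×10⁻¹⁹ A²
I_n = √(1.19×10⁻¹⁹) = 3.45×10⁻¹⁰ A = 345 pA

345 pA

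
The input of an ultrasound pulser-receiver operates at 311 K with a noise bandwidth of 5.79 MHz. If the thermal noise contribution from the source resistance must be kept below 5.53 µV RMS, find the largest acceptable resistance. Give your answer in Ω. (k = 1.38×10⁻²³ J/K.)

Johnson–Nyquist: V_n = √(4kTRB) ⇒ R = V_n² / (4kTB)
4kTB = 4 × 1.38×10⁻²³ × 311 × 5.79×10⁶ = 9.94×10⁻¹⁴
R = (5.53×10⁻⁶)² / 9.94×10⁻¹⁴ = 3.08×10² Ω = 308 Ω

308 Ω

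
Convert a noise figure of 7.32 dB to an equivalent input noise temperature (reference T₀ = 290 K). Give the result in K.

1275 K

F = 10^(7.32/10) = 5.39511
T_e = (F − 1)·T₀ = (5.39511 − 1) × 290 = 1275 K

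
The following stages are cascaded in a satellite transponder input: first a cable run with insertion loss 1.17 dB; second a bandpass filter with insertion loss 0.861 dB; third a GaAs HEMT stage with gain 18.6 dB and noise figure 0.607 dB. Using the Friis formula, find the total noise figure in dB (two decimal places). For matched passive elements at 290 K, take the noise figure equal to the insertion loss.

Convert to linear (a loss of L dB is a gain of −L dB): F_i = 10^(NF_i/10), G_i = 10^(G_i,dB/10)
  Stage 1: F_1 = 10^(1.17/10) = 1.309, G_1 = 10^(−1.17/10) = 0.7638
  Stage 2: F_2 = 10^(0.861/10) = 1.219, G_2 = 10^(−0.861/10) = 0.8202
  Stage 3: F_3 = 10^(0.607/10) = 1.150, G_3 = 10^(18.6/10) = 72.44
Friis cascade:
  F = 1.309 + (1.219 − 1)/0.7638 + (1.150 − 1)/0.6265 = 1.836
NF = 10 log₁₀(1.836) = 2.64 dB

2.64 dB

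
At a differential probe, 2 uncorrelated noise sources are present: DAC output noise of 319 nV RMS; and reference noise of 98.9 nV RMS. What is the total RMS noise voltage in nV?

334 nV

Uncorrelated sources add in power (mean-square): V_tot = √(ΣV_i²)
V_tot = √[(3.19×10⁻⁷)² + (9.89×10⁻⁸)²] = 3.34×10⁻⁷ V = 334 nV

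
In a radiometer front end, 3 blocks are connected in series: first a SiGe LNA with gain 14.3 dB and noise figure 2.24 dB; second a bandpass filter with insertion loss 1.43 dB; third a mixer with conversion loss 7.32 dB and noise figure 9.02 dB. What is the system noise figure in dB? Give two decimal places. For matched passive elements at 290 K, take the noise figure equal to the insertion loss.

Convert to linear (a loss of L dB is a gain of −L dB): F_i = 10^(NF_i/10), G_i = 10^(G_i,dB/10)
  Stage 1: F_1 = 10^(2.24/10) = 1.675, G_1 = 10^(14.3/10) = 26.92
  Stage 2: F_2 = 10^(1.43/10) = 1.390, G_2 = 10^(−1.43/10) = 0.7194
  Stage 3: F_3 = 10^(9.02/10) = 7.980, G_3 = 10^(−7.32/10) = 0.1854
Friis cascade:
  F = 1.675 + (1.390 − 1)/26.92 + (7.980 − 1)/19.36 = 2.050
NF = 10 log₁₀(2.050) = 3.12 dB

3.12 dB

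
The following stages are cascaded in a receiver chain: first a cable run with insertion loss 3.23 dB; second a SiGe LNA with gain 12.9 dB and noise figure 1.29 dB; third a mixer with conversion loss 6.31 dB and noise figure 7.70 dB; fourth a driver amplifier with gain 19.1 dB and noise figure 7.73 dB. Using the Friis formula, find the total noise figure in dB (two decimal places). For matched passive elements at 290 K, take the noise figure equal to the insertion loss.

Convert to linear (a loss of L dB is a gain of −L dB): F_i = 10^(NF_i/10), G_i = 10^(G_i,dB/10)
  Stage 1: F_1 = 10^(3.23/10) = 2.104, G_1 = 10^(−3.23/10) = 0.4753
  Stage 2: F_2 = 10^(1.29/10) = 1.346, G_2 = 10^(12.9/10) = 19.50
  Stage 3: F_3 = 10^(7.70/10) = 5.888, G_3 = 10^(−6.31/10) = 0.2339
  Stage 4: F_4 = 10^(7.73/10) = 5.929, G_4 = 10^(19.1/10) = 81.28
Friis cascade:
  F = 2.104 + (1.346 − 1)/0.4753 + (5.888 − 1)/9.268 + (5.929 − 1)/2.168 = 5.633
NF = 10 log₁₀(5.633) = 7.51 dB

7.51 dB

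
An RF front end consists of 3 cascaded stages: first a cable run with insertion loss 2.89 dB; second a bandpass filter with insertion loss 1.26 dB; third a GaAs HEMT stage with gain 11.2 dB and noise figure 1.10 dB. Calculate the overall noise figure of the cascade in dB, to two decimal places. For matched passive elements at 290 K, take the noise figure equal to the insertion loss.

Convert to linear (a loss of L dB is a gain of −L dB): F_i = 10^(NF_i/10), G_i = 10^(G_i,dB/10)
  Stage 1: F_1 = 10^(2.89/10) = 1.945, G_1 = 10^(−2.89/10) = 0.5140
  Stage 2: F_2 = 10^(1.26/10) = 1.337, G_2 = 10^(−1.26/10) = 0.7482
  Stage 3: F_3 = 10^(1.10/10) = 1.288, G_3 = 10^(11.2/10) = 13.18
Friis cascade:
  F = 1.945 + (1.337 − 1)/0.5140 + (1.288 − 1)/0.3846 = 3.350
NF = 10 log₁₀(3.350) = 5.25 dB

5.25 dB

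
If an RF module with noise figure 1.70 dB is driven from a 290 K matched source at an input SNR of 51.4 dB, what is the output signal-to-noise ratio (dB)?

By definition F = SNR_in/SNR_out, so in dB: SNR_out = SNR_in − NF
SNR_out = 51.4 − 1.70 = 49.70 dB

49.70 dB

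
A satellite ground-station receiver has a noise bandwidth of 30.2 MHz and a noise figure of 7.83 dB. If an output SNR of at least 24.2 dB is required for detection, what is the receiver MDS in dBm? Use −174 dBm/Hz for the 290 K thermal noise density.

−67.2 dBm

Sensitivity = −174 + 10 log₁₀(B) + NF + SNR_min
= −174 + 74.8 + 7.83 + 24.2
= −67.17 dBm → −67.2 dBm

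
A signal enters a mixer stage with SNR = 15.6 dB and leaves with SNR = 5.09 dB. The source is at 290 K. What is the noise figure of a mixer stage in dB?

10.51 dB

NF (dB) = SNR_in(dB) − SNR_out(dB) when the source is at T₀
NF = 15.6 − 5.09 = 10.51 dB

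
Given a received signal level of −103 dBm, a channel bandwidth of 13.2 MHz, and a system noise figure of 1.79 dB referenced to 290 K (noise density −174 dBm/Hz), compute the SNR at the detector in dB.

Noise floor: N = −174 + 10 log₁₀(B) + NF
10 log₁₀(1.32×10⁷) = 71.21 dB
N = −174 + 71.21 + 1.79 = −101.00 dBm
SNR = P_sig − N = −103 − (−101.00) = −2.00 dB → −2.0 dB

−2.0 dB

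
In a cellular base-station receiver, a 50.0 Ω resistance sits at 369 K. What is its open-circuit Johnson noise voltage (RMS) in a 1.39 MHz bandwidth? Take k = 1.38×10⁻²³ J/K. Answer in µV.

1.19 µV

V_n = √(4kTRB)
4kTRB = 4 × 1.38×10⁻²³ × 369 × 5.00×10¹ × 1.39×10⁶ = 1.42×10⁻¹² V²
V_n = √(1.42×10⁻¹²) = 1.19×10⁻⁶ V = 1.19 µV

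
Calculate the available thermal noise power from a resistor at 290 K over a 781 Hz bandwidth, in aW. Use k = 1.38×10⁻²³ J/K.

P_n = kTB = 1.38×10⁻²³ × 290 × 7.81×10² = 3.13×10⁻¹⁸ W = 3.13 aW

3.13 aW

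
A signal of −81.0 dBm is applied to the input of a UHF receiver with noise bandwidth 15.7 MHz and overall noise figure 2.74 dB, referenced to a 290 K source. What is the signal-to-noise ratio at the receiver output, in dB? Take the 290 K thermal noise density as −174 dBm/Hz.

Noise floor: N = −174 + 10 log₁₀(B) + NF
10 log₁₀(1.57×10⁷) = 71.96 dB
N = −174 + 71.96 + 2.74 = −99.30 dBm
SNR = P_sig − N = −81.0 − (−99.30) = 18.30 dB → 18.3 dB

18.3 dB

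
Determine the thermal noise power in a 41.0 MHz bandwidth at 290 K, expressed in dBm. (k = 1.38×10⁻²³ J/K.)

P_n = kTB = 1.38×10⁻²³ × 290 × 4.10×10⁷ = 1.64×10⁻¹³ W
In dBm: 10 log₁₀(1.64×10⁻¹³ / 10⁻³) = −97.8 dBm

−97.8 dBm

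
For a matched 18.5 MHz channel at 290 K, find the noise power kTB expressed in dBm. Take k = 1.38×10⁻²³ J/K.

−101.3 dBm

P_n = kTB = 1.38×10⁻²³ × 290 × 1.85×10⁷ = 7.40×10⁻¹⁴ W
In dBm: 10 log₁₀(7.40×10⁻¹⁴ / 10⁻³) = −101.3 dBm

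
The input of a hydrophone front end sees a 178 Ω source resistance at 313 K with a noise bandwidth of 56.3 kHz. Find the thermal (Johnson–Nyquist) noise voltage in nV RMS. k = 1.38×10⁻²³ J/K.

416 nV

V_n = √(4kTRB)
4kTRB = 4 × 1.38×10⁻²³ × 313 × 1.78×10² × 5.63×10⁴ = 1.73×10⁻¹³ V²
V_n = √(1.73×10⁻¹³) = 4.16×10⁻⁷ V = 416 nV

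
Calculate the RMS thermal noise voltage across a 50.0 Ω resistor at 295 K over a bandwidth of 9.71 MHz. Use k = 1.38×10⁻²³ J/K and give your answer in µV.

V_n = √(4kTRB)
4kTRB = 4 × 1.38×10⁻²³ × 295 × 5.00×10¹ × 9.71×10⁶ = 7.91×10⁻¹² V²
V_n = √(7.91×10⁻¹²) = 2.81×10⁻⁶ V = 2.81 µV

2.81 µV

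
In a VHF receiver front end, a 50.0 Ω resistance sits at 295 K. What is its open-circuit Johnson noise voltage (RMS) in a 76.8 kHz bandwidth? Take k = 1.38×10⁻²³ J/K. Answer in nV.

250 nV

V_n = √(4kTRB)
4kTRB = 4 × 1.38×10⁻²³ × 295 × 5.00×10¹ × 7.68×10⁴ = 6.25×10⁻¹⁴ V²
V_n = √(6.25×10⁻¹⁴) = 2.50×10⁻⁷ V = 250 nV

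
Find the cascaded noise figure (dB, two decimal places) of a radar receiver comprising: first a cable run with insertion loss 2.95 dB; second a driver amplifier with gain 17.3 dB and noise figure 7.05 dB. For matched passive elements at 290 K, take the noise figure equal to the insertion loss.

10.00 dB

Convert to linear (a loss of L dB is a gain of −L dB): F_i = 10^(NF_i/10), G_i = 10^(G_i,dB/10)
  Stage 1: F_1 = 10^(2.95/10) = 1.972, G_1 = 10^(−2.95/10) = 0.5070
  Stage 2: F_2 = 10^(7.05/10) = 5.070, G_2 = 10^(17.3/10) = 53.70
Friis cascade:
  F = 1.972 + (5.070 − 1)/0.5070 = 10.00
NF = 10 log₁₀(10.00) = 10.00 dB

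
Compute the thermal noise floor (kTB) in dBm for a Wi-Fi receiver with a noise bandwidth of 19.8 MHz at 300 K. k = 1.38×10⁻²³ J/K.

−100.9 dBm

P_n = kTB = 1.38×10⁻²³ × 300 × 1.98×10⁷ = 8.20×10⁻¹⁴ W
In dBm: 10 log₁₀(8.20×10⁻¹⁴ / 10⁻³) = −100.9 dBm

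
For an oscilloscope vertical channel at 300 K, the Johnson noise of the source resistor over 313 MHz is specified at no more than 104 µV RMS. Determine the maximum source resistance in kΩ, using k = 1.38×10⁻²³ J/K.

2.09 kΩ

Johnson–Nyquist: V_n = √(4kTRB) ⇒ R = V_n² / (4kTB)
4kTB = 4 × 1.38×10⁻²³ × 300 × 3.13×10⁸ = 5.18×10⁻¹²
R = (1.04×10⁻⁴)² / 5.18×10⁻¹² = 2.09×10³ Ω = 2.09 kΩ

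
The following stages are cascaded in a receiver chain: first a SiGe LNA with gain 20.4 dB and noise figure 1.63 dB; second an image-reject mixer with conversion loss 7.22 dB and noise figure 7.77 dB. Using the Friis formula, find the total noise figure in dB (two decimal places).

1.76 dB

Convert to linear (a loss of L dB is a gain of −L dB): F_i = 10^(NF_i/10), G_i = 10^(G_i,dB/10)
  Stage 1: F_1 = 10^(1.63/10) = 1.455, G_1 = 10^(20.4/10) = 109.6
  Stage 2: F_2 = 10^(7.77/10) = 5.984, G_2 = 10^(−7.22/10) = 0.1897
Friis cascade:
  F = 1.455 + (5.984 − 1)/109.6 = 1.501
NF = 10 log₁₀(1.501) = 1.76 dB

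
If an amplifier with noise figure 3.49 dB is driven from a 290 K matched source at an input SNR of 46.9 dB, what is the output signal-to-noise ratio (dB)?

43.41 dB

By definition F = SNR_in/SNR_out, so in dB: SNR_out = SNR_in − NF
SNR_out = 46.9 − 3.49 = 43.41 dB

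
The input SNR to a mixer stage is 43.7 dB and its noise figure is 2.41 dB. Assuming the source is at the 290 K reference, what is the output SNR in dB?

By definition F = SNR_in/SNR_out, so in dB: SNR_out = SNR_in − NF
SNR_out = 43.7 − 2.41 = 41.29 dB

41.29 dB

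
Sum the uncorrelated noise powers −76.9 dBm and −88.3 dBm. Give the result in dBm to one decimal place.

−76.6 dBm

Convert to linear, add, convert back:
P₁ = 2.04×10⁻¹¹ W, P₂ = 1.48×10⁻¹² W
P_tot = 2.19×10⁻¹¹ W → 10 log₁₀(P_tot / 10⁻³) = −76.6 dBm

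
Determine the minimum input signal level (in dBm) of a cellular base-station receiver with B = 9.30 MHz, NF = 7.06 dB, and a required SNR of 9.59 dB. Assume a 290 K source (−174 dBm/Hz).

Sensitivity = −174 + 10 log₁₀(B) + NF + SNR_min
= −174 + 69.68 + 7.06 + 9.59
= −87.67 dBm → −87.7 dBm

−87.7 dBm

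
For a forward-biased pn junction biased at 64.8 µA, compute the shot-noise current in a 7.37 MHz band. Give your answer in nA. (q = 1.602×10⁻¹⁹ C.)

I_n = √(2qI·B)
2qI·B = 2 × 1.602×10⁻¹⁹ × 6.48×10⁻⁵ × 7.37×10⁶ = 1.53×10⁻¹⁶ A²
I_n = √(1.53×10⁻¹⁶) = 1.24×10⁻⁸ A = 12.4 nA

12.4 nA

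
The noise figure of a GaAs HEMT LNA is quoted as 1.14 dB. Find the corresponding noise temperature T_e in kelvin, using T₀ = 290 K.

F = 10^(1.14/10) = 1.30017
T_e = (F − 1)·T₀ = (1.30017 − 1) × 290 = 87.0 K

87.0 K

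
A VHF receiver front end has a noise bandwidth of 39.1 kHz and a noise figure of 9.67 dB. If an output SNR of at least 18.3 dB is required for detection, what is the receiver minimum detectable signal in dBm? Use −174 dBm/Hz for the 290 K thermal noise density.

Sensitivity = −174 + 10 log₁₀(B) + NF + SNR_min
= −174 + 45.92 + 9.67 + 18.3
= −100.11 dBm → −100.1 dBm

−100.1 dBm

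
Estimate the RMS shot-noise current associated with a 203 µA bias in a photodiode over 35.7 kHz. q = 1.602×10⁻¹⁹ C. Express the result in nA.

I_n = √(2qI·B)
2qI·B = 2 × 1.602×10⁻¹⁹ × 2.03×10⁻⁴ × 3.57×10⁴ = 2.32×10⁻¹⁸ A²
I_n = √(2.32×10⁻¹⁸) = 1.52×10⁻⁹ A = 1.52 nA

1.52 nA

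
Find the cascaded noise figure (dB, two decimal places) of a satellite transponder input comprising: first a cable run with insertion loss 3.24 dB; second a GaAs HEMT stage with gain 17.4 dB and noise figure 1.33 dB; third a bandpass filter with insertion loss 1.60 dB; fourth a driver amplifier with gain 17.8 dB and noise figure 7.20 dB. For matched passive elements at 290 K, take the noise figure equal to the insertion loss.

Convert to linear (a loss of L dB is a gain of −L dB): F_i = 10^(NF_i/10), G_i = 10^(G_i,dB/10)
  Stage 1: F_1 = 10^(3.24/10) = 2.109, G_1 = 10^(−3.24/10) = 0.4742
  Stage 2: F_2 = 10^(1.33/10) = 1.358, G_2 = 10^(17.4/10) = 54.95
  Stage 3: F_3 = 10^(1.60/10) = 1.445, G_3 = 10^(−1.60/10) = 0.6918
  Stage 4: F_4 = 10^(7.20/10) = 5.248, G_4 = 10^(17.8/10) = 60.26
Friis cascade:
  F = 2.109 + (1.358 − 1)/0.4742 + (1.445 − 1)/26.06 + (5.248 − 1)/18.03 = 3.117
NF = 10 log₁₀(3.117) = 4.94 dB

4.94 dB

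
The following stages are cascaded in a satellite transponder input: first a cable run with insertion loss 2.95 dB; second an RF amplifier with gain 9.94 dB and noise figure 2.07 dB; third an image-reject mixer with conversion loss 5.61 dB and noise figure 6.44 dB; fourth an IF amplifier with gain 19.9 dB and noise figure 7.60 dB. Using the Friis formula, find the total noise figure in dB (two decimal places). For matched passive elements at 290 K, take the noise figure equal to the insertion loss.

Convert to linear (a loss of L dB is a gain of −L dB): F_i = 10^(NF_i/10), G_i = 10^(G_i,dB/10)
  Stage 1: F_1 = 10^(2.95/10) = 1.972, G_1 = 10^(−2.95/10) = 0.5070
  Stage 2: F_2 = 10^(2.07/10) = 1.611, G_2 = 10^(9.94/10) = 9.863
  Stage 3: F_3 = 10^(6.44/10) = 4.406, G_3 = 10^(−5.61/10) = 0.2748
  Stage 4: F_4 = 10^(7.60/10) = 5.754, G_4 = 10^(19.9/10) = 97.72
Friis cascade:
  F = 1.972 + (1.611 − 1)/0.5070 + (4.406 − 1)/5.000 + (5.754 − 1)/1.374 = 7.318
NF = 10 log₁₀(7.318) = 8.64 dB

8.64 dB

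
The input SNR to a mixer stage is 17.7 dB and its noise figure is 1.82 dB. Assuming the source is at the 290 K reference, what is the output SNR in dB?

By definition F = SNR_in/SNR_out, so in dB: SNR_out = SNR_in − NF
SNR_out = 17.7 − 1.82 = 15.88 dB

15.88 dB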